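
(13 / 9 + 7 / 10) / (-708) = -193 / 63720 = -0.00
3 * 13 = 39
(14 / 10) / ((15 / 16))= 112 / 75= 1.49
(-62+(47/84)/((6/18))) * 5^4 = -1055625/28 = -37700.89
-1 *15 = -15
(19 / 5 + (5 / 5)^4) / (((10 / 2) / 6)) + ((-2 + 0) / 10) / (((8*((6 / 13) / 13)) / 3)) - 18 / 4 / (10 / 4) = 1.85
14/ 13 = 1.08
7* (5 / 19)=35 / 19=1.84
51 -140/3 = 13/3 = 4.33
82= 82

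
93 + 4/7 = 655/7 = 93.57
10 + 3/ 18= 10.17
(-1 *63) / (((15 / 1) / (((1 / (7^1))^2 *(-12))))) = 36 / 35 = 1.03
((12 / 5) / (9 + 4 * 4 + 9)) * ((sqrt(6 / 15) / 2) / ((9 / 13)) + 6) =13 * sqrt(10) / 1275 + 36 / 85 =0.46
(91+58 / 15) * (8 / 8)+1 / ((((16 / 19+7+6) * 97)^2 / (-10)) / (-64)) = 926107690783 / 9762166815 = 94.87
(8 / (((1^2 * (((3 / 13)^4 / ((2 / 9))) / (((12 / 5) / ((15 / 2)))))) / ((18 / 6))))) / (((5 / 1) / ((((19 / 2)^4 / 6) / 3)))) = 14888392324 / 273375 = 54461.43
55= 55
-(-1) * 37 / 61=37 / 61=0.61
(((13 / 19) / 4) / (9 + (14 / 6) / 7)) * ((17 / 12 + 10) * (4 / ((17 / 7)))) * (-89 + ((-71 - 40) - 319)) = -924339 / 5168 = -178.86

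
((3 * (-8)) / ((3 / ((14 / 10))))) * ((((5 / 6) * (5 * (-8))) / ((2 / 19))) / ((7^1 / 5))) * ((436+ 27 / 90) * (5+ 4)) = 9947640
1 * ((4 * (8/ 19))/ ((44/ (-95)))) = -40/ 11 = -3.64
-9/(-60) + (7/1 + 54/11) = 2653/220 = 12.06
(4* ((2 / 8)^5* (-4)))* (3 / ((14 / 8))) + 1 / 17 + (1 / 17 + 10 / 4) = 4933 / 1904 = 2.59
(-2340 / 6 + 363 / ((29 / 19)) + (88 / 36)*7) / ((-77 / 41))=1445291 / 20097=71.92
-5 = -5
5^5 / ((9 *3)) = 3125 / 27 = 115.74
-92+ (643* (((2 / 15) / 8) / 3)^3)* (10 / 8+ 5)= -85846397 / 933120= -92.00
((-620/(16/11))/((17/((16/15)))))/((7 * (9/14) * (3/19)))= -51832/1377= -37.64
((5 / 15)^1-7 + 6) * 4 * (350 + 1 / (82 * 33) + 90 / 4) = -4031944 / 4059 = -993.33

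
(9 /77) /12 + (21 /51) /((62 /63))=69495 /162316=0.43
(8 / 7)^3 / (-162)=-256 / 27783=-0.01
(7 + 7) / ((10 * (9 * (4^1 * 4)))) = 7 / 720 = 0.01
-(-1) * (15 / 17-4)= -53 / 17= -3.12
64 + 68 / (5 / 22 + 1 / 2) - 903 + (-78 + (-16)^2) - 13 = -1161 / 2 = -580.50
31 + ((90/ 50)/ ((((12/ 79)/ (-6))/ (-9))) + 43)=7139/ 10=713.90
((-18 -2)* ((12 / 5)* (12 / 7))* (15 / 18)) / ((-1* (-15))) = -32 / 7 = -4.57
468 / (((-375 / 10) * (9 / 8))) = -832 / 75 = -11.09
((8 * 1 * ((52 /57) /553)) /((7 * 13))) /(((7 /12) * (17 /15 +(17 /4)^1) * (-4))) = -0.00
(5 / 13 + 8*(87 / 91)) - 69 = -5548 / 91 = -60.97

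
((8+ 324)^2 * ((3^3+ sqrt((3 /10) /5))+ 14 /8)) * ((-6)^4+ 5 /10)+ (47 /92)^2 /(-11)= 71452708 * sqrt(6) /5+ 382520643221631 /93104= 4143535245.04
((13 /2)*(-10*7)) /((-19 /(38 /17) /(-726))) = -660660 /17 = -38862.35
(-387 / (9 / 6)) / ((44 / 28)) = -1806 / 11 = -164.18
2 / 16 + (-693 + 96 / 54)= -49759 / 72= -691.10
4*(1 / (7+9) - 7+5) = -31 / 4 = -7.75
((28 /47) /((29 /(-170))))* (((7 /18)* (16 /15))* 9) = -53312 /4089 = -13.04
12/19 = 0.63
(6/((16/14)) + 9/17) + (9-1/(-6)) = 3049/204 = 14.95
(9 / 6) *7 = 21 / 2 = 10.50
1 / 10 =0.10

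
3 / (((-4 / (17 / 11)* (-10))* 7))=51 / 3080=0.02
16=16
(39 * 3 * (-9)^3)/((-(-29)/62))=-5288166/29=-182350.55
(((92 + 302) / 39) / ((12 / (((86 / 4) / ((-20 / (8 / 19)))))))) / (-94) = 8471 / 2089620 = 0.00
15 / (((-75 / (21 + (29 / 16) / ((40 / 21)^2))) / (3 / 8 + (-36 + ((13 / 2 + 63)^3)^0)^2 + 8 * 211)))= -12827916423 / 1024000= -12527.26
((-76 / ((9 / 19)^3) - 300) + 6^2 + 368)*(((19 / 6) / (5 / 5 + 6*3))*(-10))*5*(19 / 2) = 105798650 / 2187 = 48376.15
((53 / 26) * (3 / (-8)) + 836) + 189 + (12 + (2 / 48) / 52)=1293223 / 1248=1036.24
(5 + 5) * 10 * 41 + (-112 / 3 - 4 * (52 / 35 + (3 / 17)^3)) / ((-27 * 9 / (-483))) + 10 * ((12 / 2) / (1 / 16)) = 29690904424 / 5969295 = 4973.94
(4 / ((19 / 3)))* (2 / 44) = 6 / 209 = 0.03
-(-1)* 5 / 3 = 5 / 3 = 1.67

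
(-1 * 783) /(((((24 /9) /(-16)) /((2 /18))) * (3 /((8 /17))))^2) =-8.56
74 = 74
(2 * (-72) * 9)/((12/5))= -540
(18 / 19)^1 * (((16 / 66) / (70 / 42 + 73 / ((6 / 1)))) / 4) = 72 / 17347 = 0.00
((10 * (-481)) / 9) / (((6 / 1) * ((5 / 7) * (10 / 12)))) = -6734 / 45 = -149.64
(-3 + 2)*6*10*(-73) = 4380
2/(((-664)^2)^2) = 1/97194641408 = 0.00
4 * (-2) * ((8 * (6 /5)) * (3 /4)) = -57.60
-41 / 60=-0.68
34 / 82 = 17 / 41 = 0.41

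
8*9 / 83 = 72 / 83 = 0.87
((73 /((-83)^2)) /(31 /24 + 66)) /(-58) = -876 /322646315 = -0.00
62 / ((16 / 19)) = 589 / 8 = 73.62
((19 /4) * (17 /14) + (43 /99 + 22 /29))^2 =1252458671689 /25848922176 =48.45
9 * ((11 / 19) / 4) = 99 / 76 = 1.30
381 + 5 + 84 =470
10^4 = 10000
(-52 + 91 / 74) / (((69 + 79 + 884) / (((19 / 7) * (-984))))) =2926703 / 22274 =131.40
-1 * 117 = -117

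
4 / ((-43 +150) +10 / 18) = 9 / 242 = 0.04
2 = 2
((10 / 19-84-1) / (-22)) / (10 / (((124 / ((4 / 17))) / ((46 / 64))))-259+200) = -2255560 / 34650319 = -0.07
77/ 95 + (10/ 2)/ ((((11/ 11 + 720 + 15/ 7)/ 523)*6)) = 4077619/ 2885340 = 1.41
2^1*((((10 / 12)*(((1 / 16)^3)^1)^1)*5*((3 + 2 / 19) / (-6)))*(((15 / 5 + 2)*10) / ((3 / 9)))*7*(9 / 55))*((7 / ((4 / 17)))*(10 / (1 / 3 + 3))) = -55290375 / 3424256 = -16.15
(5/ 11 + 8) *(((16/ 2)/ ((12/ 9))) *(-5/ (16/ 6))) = -4185/ 44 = -95.11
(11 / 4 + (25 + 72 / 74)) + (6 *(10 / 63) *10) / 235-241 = -212.24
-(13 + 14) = -27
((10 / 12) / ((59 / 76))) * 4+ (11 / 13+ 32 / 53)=5.74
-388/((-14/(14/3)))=388/3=129.33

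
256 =256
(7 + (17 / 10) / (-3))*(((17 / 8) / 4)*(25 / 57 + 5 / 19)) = 3281 / 1368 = 2.40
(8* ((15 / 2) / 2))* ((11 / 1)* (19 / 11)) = 570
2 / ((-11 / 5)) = -10 / 11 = -0.91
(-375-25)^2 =160000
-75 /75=-1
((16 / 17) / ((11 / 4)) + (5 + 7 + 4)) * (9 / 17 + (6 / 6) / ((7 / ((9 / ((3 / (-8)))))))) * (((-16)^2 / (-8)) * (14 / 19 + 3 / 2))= 84345600 / 24871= 3391.32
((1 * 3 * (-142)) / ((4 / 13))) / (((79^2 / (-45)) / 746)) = 46477665 / 6241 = 7447.15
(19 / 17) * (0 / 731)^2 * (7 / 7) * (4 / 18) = 0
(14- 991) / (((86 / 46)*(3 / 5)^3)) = -2808875 / 1161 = -2419.36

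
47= 47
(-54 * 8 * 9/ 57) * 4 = -5184/ 19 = -272.84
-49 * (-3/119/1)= 21/17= 1.24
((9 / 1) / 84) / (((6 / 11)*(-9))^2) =121 / 27216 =0.00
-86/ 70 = -43/ 35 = -1.23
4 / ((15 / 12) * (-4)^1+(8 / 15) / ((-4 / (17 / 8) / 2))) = -0.72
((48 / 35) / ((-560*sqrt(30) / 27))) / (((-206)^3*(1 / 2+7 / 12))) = 81*sqrt(30) / 348033549500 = 0.00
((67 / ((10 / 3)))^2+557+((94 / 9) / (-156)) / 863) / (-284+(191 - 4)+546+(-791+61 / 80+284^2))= 116440959452 / 9731354261265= 0.01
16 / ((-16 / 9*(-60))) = 3 / 20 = 0.15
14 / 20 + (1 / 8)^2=0.72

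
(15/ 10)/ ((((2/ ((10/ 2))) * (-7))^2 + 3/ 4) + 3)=0.13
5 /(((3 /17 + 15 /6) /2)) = 340 /91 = 3.74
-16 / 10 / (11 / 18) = -144 / 55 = -2.62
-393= -393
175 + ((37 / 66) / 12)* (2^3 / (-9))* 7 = 174.71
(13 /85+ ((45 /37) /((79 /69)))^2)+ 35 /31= 2.41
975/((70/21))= 585/2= 292.50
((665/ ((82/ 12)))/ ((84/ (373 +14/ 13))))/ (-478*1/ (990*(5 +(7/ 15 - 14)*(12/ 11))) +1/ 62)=69215978655/ 10473983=6608.37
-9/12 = -3/4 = -0.75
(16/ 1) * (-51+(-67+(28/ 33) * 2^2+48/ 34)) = -1016032/ 561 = -1811.11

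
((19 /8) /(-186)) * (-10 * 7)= 665 /744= 0.89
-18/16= -9/8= -1.12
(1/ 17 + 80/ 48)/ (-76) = -22/ 969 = -0.02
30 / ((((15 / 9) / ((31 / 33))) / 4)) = 744 / 11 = 67.64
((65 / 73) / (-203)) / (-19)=65 / 281561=0.00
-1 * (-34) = 34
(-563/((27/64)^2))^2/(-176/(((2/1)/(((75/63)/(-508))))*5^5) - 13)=-590946901164032000/767729057391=-769733.67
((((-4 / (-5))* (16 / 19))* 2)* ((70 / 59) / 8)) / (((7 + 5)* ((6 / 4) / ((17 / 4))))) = 476 / 10089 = 0.05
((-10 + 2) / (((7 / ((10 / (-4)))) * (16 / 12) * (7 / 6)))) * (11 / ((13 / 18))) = 17820 / 637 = 27.97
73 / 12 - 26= -239 / 12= -19.92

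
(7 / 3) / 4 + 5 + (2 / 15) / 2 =113 / 20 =5.65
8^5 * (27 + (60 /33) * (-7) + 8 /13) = 69763072 /143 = 487853.65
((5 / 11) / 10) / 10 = 1 / 220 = 0.00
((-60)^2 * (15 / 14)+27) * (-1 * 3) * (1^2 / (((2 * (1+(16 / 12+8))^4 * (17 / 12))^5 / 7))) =-2211545280205989792 / 953846484877475711724991325881391057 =-0.00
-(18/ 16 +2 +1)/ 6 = -11/ 16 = -0.69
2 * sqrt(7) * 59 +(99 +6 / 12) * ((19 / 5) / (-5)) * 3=-11343 / 50 +118 * sqrt(7)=85.34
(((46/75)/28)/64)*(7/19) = 23/182400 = 0.00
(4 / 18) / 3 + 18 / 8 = 251 / 108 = 2.32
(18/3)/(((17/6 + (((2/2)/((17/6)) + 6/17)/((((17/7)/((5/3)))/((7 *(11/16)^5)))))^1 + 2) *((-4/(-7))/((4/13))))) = 0.60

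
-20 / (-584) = 5 / 146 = 0.03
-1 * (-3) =3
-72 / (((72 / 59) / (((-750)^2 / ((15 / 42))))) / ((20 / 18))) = -103250000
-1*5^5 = -3125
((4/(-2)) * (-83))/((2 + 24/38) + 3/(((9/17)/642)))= 1577/34586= 0.05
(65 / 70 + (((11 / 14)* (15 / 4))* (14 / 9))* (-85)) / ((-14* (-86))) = -0.32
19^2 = 361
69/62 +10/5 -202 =-198.89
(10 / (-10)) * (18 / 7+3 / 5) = -111 / 35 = -3.17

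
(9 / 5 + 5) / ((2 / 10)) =34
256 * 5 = 1280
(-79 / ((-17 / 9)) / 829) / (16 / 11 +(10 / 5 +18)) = 7821 / 3325948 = 0.00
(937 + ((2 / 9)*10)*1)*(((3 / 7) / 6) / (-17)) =-8453 / 2142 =-3.95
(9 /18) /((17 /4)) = 2 /17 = 0.12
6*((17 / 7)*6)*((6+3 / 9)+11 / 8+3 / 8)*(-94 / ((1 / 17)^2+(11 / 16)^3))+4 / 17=-3119282553508 / 15420615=-202280.04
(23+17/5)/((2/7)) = 462/5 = 92.40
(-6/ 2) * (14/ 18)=-7/ 3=-2.33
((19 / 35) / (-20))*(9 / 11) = -171 / 7700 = -0.02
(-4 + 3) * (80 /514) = -40 /257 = -0.16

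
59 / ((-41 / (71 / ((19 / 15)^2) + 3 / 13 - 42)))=-687468 / 192413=-3.57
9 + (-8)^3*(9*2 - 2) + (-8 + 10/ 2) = -8186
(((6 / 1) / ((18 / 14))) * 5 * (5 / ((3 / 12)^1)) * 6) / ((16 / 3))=525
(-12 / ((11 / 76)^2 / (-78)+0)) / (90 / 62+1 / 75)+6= 483546306 / 15851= 30505.73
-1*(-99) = 99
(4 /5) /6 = 2 /15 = 0.13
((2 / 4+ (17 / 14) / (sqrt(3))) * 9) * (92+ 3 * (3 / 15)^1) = 4167 / 10+ 23613 * sqrt(3) / 70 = 1000.97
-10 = -10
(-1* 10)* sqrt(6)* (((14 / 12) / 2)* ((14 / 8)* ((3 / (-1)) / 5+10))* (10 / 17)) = -11515* sqrt(6) / 204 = -138.26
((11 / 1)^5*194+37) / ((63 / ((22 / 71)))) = 687366482 / 4473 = 153670.13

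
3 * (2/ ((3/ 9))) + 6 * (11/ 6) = 29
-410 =-410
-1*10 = -10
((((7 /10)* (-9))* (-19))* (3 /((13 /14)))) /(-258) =-1.50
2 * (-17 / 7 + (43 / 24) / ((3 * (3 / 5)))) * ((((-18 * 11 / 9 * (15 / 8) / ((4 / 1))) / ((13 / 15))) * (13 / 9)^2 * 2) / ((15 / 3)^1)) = 1549405 / 54432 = 28.46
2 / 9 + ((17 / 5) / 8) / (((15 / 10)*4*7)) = 1171 / 5040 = 0.23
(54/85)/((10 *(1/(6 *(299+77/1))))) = 60912/425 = 143.32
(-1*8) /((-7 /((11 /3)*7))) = 29.33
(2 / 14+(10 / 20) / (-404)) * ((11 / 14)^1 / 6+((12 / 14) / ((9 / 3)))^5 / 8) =7064553 / 380241568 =0.02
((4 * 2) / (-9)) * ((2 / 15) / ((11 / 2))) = -32 / 1485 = -0.02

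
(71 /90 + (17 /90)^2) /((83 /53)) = 353987 /672300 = 0.53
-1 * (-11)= 11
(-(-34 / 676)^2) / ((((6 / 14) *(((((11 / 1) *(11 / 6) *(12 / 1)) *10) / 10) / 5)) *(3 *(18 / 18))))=-0.00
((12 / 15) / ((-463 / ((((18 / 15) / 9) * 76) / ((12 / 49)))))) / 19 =-392 / 104175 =-0.00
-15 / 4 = -3.75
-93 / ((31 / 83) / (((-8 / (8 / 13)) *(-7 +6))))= -3237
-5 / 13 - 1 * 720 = -720.38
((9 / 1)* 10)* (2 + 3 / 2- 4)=-45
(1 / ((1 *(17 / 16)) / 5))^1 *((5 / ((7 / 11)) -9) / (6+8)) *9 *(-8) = 23040 / 833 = 27.66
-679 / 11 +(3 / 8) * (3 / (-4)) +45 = -5987 / 352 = -17.01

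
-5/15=-1/3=-0.33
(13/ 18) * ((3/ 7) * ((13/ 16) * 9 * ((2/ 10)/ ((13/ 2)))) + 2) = 7631/ 5040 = 1.51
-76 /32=-2.38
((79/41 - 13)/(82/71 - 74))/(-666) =-16117/70613316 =-0.00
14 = 14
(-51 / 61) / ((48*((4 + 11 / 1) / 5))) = -17 / 2928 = -0.01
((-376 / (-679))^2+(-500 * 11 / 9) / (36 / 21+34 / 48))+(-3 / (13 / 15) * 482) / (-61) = -9114512323162 / 40582211943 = -224.59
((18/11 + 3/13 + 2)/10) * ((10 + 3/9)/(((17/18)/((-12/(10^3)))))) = -154287/3038750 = -0.05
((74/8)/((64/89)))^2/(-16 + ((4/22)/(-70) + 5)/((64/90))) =-834976373/45277184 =-18.44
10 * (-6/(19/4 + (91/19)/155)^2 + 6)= 60661227220/1057276587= 57.37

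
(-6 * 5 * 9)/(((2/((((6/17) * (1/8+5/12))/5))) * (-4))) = 1.29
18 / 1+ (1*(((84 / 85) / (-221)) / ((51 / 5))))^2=73426485682 / 4079249161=18.00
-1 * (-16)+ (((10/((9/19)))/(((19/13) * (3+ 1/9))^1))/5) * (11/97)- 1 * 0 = 21871/1358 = 16.11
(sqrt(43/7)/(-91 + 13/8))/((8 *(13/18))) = -18 *sqrt(301)/65065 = -0.00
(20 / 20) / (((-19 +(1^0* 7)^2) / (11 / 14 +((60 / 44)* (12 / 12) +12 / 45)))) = 5581 / 69300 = 0.08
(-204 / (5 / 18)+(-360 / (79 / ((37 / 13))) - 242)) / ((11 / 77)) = -35562898 / 5135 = -6925.59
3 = 3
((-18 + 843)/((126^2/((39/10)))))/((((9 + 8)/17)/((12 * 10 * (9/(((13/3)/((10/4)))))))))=12375/98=126.28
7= 7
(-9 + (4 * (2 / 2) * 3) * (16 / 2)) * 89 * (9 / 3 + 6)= 69687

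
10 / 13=0.77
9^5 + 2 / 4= 118099 / 2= 59049.50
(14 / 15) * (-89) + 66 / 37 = -45112 / 555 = -81.28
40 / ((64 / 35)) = 175 / 8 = 21.88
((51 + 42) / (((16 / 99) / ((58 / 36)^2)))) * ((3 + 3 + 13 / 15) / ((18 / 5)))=29538443 / 10368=2849.00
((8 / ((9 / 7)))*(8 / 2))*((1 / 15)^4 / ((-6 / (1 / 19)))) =-112 / 25970625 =-0.00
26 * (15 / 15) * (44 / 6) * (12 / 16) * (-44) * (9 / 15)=-18876 / 5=-3775.20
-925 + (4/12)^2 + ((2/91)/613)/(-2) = -464337701/502047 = -924.89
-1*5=-5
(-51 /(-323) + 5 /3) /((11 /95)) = 520 /33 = 15.76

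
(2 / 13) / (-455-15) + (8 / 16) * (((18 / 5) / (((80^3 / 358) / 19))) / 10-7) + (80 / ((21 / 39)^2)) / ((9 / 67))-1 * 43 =6924023355465659 / 3448972800000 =2007.56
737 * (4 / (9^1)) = 2948 / 9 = 327.56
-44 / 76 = -11 / 19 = -0.58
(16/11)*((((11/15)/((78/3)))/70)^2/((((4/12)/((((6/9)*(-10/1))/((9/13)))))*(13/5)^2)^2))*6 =8800/340075827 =0.00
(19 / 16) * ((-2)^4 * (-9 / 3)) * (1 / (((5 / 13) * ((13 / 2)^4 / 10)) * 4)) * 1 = -456 / 2197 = -0.21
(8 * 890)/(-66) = -3560/33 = -107.88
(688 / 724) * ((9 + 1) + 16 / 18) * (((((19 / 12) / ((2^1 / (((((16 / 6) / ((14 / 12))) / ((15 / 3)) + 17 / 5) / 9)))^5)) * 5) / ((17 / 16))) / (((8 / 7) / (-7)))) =-36765 / 172312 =-0.21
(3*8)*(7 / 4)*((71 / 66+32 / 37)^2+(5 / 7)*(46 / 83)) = 14419742021 / 82493202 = 174.80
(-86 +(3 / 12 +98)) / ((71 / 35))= 1715 / 284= 6.04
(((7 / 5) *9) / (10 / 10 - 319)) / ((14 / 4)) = -3 / 265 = -0.01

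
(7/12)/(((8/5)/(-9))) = -105/32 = -3.28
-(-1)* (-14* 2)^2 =784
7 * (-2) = -14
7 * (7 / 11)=49 / 11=4.45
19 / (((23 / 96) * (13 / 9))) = 16416 / 299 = 54.90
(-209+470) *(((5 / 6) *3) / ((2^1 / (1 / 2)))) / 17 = 1305 / 136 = 9.60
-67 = -67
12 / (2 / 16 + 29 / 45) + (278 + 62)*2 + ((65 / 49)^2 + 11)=471110852 / 665077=708.36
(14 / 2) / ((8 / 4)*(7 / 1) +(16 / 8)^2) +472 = 8503 / 18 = 472.39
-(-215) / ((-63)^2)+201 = 797984 / 3969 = 201.05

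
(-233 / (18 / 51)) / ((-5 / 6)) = 3961 / 5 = 792.20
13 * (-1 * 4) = -52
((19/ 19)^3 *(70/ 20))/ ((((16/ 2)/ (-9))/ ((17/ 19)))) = -1071/ 304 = -3.52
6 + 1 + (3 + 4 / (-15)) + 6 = 15.73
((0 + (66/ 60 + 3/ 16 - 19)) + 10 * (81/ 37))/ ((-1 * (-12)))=12371/ 35520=0.35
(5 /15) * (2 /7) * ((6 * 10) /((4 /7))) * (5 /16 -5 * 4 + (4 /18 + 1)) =-13295 /72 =-184.65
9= 9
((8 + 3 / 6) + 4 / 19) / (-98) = -331 / 3724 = -0.09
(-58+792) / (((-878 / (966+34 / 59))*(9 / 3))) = -20929276 / 77703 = -269.35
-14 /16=-7 /8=-0.88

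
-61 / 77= -0.79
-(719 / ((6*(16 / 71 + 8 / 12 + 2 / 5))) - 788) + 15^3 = 11201331 / 2752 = 4070.25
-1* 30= -30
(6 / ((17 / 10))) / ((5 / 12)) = 144 / 17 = 8.47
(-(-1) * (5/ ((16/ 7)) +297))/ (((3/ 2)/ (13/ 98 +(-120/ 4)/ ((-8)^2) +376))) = 939913089/ 12544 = 74929.30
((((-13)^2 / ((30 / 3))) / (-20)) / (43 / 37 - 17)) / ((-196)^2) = 6253 / 4502355200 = 0.00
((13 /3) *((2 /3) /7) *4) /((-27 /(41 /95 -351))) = 3463616 /161595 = 21.43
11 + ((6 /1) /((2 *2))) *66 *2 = 209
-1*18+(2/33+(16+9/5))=-0.14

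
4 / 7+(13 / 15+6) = 781 / 105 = 7.44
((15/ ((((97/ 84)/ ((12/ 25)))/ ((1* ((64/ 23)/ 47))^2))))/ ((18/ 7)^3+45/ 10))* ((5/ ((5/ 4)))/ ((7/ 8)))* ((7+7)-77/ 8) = 3776446464/ 185781333463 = 0.02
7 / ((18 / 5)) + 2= 71 / 18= 3.94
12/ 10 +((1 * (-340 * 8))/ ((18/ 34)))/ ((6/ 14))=-11986.95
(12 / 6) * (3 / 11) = 6 / 11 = 0.55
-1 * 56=-56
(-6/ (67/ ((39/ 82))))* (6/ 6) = -117/ 2747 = -0.04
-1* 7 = -7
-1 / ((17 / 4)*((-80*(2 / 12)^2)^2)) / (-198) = 0.00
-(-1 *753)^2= -567009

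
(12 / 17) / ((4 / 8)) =1.41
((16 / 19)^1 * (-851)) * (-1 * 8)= 108928 / 19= 5733.05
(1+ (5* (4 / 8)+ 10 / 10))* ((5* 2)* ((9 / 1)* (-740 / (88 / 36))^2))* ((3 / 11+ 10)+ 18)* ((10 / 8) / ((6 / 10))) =2909796665625 / 1331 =2186173302.50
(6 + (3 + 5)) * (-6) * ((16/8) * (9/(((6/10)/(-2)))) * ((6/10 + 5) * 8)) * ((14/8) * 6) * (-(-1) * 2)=4741632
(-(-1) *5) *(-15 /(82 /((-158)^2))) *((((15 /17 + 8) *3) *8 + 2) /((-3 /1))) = 1141478900 /697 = 1637702.87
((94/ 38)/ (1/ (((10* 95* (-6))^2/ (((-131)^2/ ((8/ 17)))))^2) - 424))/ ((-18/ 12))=111412108800000000/ 28644764228489522831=0.00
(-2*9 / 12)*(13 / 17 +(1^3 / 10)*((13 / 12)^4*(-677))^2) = -6355897673249033 / 48731258880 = -130427.53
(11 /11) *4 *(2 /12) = 2 /3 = 0.67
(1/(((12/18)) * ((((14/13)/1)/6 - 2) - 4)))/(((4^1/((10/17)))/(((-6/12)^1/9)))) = 65/30872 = 0.00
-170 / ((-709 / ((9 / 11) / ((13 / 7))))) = 10710 / 101387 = 0.11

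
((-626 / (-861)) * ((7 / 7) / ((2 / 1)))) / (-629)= -313 / 541569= -0.00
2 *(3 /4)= 3 /2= 1.50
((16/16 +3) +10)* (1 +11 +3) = 210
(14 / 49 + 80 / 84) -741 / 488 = -0.28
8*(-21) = -168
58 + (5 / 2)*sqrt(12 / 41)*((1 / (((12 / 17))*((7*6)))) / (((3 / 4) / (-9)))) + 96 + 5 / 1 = 159 - 85*sqrt(123) / 1722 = 158.45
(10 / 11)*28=280 / 11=25.45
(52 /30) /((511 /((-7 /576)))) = -13 /315360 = -0.00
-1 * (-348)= 348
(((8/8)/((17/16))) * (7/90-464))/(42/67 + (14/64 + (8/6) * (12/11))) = -7877622016/41498955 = -189.83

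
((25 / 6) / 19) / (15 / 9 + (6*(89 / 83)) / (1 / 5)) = 83 / 12806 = 0.01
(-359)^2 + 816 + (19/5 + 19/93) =60310967/465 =129701.00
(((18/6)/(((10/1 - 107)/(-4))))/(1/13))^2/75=8112/235225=0.03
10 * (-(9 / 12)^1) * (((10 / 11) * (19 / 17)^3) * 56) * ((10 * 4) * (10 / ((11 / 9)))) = -103708080000 / 594473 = -174453.81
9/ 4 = 2.25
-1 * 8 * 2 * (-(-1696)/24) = -3392/3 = -1130.67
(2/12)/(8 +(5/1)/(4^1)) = 0.02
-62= -62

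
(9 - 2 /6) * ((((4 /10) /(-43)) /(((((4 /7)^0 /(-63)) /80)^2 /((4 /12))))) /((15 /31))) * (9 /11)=-545965056 /473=-1154260.16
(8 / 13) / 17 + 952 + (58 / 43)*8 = 9149744 / 9503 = 962.83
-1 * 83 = -83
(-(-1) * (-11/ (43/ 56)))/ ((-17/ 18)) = 15.17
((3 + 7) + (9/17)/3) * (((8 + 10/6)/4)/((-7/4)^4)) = 321088/122451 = 2.62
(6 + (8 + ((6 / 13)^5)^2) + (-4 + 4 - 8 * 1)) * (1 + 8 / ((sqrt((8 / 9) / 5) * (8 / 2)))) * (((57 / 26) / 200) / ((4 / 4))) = 0.38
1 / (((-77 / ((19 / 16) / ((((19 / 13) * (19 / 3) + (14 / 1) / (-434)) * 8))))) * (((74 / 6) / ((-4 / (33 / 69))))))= 1584999 / 11183760896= 0.00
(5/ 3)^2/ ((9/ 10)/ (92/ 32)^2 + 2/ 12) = 132250/ 13119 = 10.08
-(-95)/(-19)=-5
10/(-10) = -1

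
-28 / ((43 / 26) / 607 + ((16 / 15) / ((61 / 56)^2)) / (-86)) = 1060570285320 / 292736881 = 3622.95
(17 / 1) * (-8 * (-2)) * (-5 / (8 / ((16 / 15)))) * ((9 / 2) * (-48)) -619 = 38549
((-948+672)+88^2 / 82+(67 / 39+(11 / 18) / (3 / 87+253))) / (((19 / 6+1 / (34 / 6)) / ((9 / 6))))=-80.69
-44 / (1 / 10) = -440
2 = 2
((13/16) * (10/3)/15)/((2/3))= 13/48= 0.27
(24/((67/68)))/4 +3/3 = 475/67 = 7.09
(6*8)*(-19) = -912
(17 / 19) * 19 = 17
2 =2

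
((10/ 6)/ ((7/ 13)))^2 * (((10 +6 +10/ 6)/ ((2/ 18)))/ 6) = 223925/ 882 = 253.88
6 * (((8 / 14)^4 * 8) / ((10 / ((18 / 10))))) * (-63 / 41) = -497664 / 351575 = -1.42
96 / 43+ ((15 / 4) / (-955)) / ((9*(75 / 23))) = 16501411 / 7391700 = 2.23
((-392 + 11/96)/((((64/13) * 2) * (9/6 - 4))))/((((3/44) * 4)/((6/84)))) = 5379803/1290240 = 4.17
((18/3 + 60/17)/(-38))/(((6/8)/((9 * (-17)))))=972/19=51.16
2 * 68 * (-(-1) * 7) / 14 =68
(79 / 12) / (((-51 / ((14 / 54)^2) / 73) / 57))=-36.10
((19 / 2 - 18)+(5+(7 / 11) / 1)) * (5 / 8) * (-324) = 25515 / 44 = 579.89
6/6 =1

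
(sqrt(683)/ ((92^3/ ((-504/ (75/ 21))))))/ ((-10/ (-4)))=-441 * sqrt(683)/ 6083500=-0.00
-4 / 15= -0.27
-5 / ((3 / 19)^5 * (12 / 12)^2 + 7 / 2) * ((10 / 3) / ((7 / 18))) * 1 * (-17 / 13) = 25256209800 / 1577319289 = 16.01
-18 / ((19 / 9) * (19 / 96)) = -15552 / 361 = -43.08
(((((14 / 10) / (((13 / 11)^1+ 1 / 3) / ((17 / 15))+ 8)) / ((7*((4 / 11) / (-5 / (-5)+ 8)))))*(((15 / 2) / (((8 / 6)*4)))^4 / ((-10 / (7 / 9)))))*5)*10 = -6560544375 / 813694976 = -8.06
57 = 57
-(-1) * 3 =3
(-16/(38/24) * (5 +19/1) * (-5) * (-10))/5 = -46080/19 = -2425.26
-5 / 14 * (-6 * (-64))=-960 / 7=-137.14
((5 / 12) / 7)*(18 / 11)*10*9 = 675 / 77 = 8.77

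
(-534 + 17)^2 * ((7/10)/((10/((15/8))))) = 5613069/160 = 35081.68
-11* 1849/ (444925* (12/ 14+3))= -142373/ 12012975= -0.01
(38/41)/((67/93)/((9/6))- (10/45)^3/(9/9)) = 429381/217423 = 1.97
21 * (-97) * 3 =-6111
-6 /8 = -3 /4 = -0.75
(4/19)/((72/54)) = 3/19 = 0.16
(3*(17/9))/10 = 0.57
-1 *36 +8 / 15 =-532 / 15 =-35.47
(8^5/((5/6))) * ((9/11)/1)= 1769472/55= 32172.22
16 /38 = 8 /19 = 0.42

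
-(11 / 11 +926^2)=-857477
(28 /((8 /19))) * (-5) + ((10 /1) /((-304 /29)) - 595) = -141125 /152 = -928.45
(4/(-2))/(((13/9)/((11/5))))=-198/65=-3.05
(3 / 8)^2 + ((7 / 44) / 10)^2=13637 / 96800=0.14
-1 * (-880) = 880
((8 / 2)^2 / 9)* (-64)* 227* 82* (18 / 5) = -38121472 / 5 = -7624294.40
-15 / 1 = -15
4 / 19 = 0.21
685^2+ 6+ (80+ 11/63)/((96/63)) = 45051227/96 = 469283.61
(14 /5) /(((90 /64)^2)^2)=14680064 /20503125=0.72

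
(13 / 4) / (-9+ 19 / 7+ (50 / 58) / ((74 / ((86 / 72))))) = -135198 / 260903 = -0.52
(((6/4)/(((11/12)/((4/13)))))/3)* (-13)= -24/11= -2.18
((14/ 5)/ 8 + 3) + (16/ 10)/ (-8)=63/ 20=3.15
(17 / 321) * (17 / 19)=289 / 6099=0.05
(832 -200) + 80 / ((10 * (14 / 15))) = 4484 / 7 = 640.57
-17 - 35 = -52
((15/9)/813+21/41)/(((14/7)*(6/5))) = 0.21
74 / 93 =0.80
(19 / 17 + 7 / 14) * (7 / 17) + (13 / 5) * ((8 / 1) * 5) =60497 / 578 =104.67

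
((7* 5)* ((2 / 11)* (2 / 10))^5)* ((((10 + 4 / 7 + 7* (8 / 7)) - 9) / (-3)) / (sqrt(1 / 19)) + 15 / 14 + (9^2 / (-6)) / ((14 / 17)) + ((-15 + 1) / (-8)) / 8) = -3383 / 100656875 - 2144* sqrt(19) / 301970625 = -0.00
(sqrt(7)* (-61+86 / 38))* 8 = -8928* sqrt(7) / 19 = -1243.22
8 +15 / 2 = 31 / 2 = 15.50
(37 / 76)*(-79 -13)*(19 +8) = -22977 / 19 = -1209.32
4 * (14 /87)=56 /87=0.64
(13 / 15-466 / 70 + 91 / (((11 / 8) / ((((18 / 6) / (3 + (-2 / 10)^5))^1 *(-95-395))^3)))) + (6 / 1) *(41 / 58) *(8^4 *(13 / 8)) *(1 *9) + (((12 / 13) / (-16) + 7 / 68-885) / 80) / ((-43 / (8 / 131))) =-1555285619930565229960573651927 / 199690961318203825470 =-7788462781.01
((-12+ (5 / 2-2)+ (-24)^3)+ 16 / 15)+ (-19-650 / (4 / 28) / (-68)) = -3515563 / 255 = -13786.52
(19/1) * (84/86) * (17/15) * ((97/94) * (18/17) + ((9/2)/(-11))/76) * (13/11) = 26434863/978164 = 27.02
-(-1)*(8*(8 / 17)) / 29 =64 / 493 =0.13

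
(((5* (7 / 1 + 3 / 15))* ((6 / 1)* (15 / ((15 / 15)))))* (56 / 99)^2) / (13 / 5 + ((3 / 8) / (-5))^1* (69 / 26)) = 130457600 / 302137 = 431.78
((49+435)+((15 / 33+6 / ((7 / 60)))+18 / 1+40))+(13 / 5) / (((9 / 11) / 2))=2079827 / 3465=600.24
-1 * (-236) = 236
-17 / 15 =-1.13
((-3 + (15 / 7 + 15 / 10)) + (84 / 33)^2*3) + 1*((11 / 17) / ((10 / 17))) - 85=-270274 / 4235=-63.82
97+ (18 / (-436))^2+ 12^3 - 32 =1793.00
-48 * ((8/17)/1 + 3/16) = -537/17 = -31.59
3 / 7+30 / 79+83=46346 / 553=83.81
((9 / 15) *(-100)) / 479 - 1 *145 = -69515 / 479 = -145.13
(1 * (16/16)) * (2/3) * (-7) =-14/3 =-4.67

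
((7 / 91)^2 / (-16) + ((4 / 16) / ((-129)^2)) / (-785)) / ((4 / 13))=-13063861 / 10868569920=-0.00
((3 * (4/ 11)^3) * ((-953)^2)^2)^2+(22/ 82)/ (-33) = 3084968784532599329579995113431/ 217902003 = 14157597186165376045579.51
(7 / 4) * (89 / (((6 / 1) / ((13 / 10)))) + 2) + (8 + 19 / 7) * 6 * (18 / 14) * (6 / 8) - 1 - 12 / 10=1141139 / 11760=97.04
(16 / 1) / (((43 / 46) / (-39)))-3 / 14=-401985 / 602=-667.75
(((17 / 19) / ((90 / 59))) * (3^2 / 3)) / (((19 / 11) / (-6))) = -6.11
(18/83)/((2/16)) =144/83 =1.73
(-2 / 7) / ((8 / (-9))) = 9 / 28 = 0.32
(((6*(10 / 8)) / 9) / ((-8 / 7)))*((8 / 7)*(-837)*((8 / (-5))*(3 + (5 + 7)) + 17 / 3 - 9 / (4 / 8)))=-50685 / 2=-25342.50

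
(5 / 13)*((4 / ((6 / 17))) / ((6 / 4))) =340 / 117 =2.91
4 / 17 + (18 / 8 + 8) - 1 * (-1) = 11.49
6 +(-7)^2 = 55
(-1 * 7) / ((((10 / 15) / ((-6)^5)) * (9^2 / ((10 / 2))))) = 5040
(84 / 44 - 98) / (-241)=1057 / 2651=0.40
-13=-13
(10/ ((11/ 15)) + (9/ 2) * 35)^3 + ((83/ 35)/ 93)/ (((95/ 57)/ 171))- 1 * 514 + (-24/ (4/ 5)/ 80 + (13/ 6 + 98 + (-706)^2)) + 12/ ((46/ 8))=2745332689090652/ 498226575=5510209.26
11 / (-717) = -11 / 717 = -0.02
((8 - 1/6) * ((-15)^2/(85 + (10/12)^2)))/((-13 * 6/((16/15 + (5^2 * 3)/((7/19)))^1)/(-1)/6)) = 18178002/56147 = 323.76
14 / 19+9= 185 / 19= 9.74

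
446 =446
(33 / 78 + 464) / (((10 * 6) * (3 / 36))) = 2415 / 26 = 92.88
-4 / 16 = -1 / 4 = -0.25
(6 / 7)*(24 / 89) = 144 / 623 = 0.23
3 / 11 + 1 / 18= 65 / 198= 0.33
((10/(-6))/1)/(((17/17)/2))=-10/3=-3.33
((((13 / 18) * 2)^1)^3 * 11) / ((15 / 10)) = 48334 / 2187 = 22.10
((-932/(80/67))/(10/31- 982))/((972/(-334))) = -80818147/295799040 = -0.27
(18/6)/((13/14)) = 42/13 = 3.23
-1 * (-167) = 167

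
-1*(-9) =9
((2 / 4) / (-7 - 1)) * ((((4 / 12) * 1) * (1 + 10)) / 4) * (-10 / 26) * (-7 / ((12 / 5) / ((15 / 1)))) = -9625 / 9984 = -0.96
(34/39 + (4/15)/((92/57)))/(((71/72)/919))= 966.44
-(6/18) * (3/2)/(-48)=1/96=0.01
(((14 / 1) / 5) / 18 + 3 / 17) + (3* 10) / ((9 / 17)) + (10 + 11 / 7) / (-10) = 598063 / 10710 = 55.84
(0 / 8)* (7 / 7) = 0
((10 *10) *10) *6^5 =7776000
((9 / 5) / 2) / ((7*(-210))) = -3 / 4900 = -0.00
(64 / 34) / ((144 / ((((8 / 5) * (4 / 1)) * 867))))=1088 / 15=72.53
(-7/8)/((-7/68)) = 17/2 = 8.50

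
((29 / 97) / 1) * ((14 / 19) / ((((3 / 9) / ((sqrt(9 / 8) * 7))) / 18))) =115101 * sqrt(2) / 1843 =88.32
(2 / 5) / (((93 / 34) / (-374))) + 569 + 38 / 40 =958379 / 1860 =515.26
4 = 4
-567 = -567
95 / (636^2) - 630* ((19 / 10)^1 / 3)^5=-3042959782 / 47401875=-64.19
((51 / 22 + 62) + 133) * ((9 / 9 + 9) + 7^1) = 73797 / 22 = 3354.41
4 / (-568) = -1 / 142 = -0.01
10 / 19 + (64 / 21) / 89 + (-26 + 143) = 117.56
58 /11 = 5.27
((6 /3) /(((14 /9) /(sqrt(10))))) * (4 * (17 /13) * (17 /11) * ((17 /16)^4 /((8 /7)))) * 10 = 1086190605 * sqrt(10) /9371648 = 366.51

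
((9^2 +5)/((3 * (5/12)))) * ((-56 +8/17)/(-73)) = 324736/6205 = 52.33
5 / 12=0.42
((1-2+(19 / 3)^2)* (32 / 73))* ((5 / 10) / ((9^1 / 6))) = 11264 / 1971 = 5.71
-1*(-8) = 8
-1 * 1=-1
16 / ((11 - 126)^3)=-16 / 1520875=-0.00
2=2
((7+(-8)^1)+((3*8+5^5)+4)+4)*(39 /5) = 123084 /5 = 24616.80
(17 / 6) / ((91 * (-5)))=-17 / 2730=-0.01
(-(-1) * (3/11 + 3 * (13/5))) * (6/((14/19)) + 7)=122.24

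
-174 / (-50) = 87 / 25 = 3.48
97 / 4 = 24.25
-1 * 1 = -1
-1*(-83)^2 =-6889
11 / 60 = 0.18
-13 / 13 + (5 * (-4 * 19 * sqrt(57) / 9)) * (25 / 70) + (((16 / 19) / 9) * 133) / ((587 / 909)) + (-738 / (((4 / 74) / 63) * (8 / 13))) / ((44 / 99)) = -59073143181 / 18784-950 * sqrt(57) / 63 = -3144978.79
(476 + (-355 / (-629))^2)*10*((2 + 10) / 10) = 2261413692 / 395641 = 5715.82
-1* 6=-6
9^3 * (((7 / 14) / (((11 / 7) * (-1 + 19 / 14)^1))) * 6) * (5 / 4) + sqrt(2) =sqrt(2) + 107163 / 22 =4872.46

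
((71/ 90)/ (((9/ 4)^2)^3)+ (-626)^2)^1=9371653944628/ 23914845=391876.01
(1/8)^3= 1/512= 0.00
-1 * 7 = -7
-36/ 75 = -12/ 25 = -0.48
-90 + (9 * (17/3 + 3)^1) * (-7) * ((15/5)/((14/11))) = -1377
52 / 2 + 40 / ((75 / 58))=854 / 15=56.93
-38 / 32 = -19 / 16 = -1.19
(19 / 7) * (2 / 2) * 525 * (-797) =-1135725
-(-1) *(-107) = -107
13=13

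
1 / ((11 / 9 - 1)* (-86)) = -9 / 172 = -0.05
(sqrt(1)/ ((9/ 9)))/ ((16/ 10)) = 5/ 8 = 0.62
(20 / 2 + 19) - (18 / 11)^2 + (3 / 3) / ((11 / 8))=3273 / 121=27.05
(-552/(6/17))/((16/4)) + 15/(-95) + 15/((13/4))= -95476/247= -386.54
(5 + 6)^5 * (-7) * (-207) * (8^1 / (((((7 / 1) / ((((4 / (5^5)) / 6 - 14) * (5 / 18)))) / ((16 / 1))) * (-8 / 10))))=7778644766464 / 375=20743052710.57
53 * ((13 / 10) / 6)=689 / 60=11.48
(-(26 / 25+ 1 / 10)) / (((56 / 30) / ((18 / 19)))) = -81 / 140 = -0.58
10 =10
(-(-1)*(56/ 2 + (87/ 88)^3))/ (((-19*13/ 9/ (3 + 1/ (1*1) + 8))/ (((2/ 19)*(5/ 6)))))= -1.11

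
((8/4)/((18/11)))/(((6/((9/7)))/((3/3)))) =11/42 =0.26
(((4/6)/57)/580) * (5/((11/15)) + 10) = 37/109098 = 0.00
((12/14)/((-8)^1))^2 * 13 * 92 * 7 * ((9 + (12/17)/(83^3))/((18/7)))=26157543477/77763032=336.38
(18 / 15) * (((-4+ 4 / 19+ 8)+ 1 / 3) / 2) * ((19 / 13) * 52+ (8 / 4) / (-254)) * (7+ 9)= 39993744 / 12065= 3314.86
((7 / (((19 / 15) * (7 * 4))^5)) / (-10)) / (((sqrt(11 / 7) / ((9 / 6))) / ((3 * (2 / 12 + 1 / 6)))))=-455625 * sqrt(77) / 267863042822144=-0.00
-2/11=-0.18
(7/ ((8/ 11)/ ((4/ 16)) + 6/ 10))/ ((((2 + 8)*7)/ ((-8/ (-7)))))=44/ 1351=0.03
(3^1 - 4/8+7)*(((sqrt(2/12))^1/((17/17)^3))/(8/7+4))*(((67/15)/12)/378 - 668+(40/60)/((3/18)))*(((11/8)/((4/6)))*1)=-1032.77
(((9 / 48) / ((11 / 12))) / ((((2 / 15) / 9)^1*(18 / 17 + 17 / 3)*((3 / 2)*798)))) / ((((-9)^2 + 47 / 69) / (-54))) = -12826755 / 11312782096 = -0.00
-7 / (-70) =1 / 10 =0.10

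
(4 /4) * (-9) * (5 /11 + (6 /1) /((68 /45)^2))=-705465 /25432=-27.74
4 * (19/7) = 76/7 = 10.86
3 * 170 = 510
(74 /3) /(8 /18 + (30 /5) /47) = 43.12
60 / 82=30 / 41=0.73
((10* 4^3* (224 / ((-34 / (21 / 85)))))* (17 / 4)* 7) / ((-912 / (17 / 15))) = 10976 / 285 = 38.51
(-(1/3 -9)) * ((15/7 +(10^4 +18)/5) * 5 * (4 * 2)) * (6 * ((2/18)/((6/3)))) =14601808/63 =231774.73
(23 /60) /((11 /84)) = 161 /55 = 2.93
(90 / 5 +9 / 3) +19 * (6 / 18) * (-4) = -13 / 3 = -4.33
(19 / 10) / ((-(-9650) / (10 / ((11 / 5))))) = 19 / 21230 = 0.00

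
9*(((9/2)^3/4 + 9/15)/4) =33669/640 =52.61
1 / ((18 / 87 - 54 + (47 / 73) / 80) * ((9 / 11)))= -1862960 / 81981333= -0.02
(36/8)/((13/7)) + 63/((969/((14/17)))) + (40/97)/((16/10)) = 37866119/13848302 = 2.73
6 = 6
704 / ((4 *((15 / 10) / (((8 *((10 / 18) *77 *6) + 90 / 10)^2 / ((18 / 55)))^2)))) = 390057394302528218200 / 19683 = 19816968668522492.41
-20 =-20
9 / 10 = 0.90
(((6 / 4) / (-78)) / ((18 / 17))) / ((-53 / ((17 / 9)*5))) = 1445 / 446472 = 0.00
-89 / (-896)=89 / 896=0.10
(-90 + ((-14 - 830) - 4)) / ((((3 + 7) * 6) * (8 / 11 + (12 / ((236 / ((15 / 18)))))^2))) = -35916958 / 1675005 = -21.44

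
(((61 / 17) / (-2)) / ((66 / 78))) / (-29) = 793 / 10846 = 0.07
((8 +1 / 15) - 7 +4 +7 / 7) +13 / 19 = 1924 / 285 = 6.75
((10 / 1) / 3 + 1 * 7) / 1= 31 / 3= 10.33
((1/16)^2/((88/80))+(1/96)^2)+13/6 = 2.17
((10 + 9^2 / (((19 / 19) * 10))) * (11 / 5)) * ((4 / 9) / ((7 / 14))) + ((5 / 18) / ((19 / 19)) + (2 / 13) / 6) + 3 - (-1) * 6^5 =15238663 / 1950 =7814.70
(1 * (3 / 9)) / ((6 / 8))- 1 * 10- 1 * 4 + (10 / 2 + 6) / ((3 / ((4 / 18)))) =-344 / 27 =-12.74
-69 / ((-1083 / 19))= 23 / 19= 1.21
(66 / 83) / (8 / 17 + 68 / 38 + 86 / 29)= 103037 / 677114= 0.15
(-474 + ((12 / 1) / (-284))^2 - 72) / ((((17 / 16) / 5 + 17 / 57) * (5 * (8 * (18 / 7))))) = -122022047 / 11740489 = -10.39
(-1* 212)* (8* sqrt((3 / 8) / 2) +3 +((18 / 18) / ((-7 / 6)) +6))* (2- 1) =-12084 / 7- 424* sqrt(3) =-2460.68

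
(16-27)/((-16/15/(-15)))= -2475/16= -154.69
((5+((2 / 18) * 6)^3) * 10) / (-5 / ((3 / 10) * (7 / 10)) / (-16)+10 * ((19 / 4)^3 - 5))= 64064 / 1237671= 0.05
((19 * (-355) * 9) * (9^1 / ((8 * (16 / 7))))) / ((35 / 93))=-10162017 / 128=-79390.76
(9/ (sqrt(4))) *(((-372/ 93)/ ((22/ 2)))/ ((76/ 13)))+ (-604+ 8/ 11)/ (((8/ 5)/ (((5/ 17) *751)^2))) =-1111117236969/ 60401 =-18395676.18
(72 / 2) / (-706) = -18 / 353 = -0.05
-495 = -495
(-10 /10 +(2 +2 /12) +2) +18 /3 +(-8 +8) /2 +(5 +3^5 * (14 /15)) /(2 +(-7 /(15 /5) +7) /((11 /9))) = 47047 /960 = 49.01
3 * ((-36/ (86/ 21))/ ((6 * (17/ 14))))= -3.62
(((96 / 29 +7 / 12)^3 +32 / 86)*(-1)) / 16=-107650303697 / 28995204096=-3.71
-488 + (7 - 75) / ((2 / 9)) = -794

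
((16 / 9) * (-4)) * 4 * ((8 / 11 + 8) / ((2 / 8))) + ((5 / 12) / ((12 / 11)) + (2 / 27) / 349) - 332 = -2196759557 / 1658448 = -1324.59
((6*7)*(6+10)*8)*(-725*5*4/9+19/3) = -25881856/3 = -8627285.33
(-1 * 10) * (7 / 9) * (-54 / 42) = 10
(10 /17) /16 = 5 /136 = 0.04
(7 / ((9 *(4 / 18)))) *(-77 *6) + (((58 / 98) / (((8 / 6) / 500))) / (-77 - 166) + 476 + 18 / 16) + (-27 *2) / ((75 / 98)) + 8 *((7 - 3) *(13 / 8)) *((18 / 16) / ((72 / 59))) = -1847031031 / 1587600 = -1163.41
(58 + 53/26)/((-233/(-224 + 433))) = -326249/6058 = -53.85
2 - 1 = 1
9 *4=36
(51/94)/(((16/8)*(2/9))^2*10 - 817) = -4131/6205598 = -0.00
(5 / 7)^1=5 / 7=0.71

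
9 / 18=1 / 2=0.50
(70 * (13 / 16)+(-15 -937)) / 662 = -7161 / 5296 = -1.35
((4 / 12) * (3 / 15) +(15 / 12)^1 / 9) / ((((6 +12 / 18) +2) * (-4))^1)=-37 / 6240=-0.01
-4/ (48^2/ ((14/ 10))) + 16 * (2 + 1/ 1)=138233/ 2880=48.00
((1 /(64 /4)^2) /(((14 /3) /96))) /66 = 3 /2464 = 0.00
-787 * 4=-3148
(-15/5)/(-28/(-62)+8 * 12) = -93/2990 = -0.03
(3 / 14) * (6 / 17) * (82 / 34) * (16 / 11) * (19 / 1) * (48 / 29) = 5384448 / 645337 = 8.34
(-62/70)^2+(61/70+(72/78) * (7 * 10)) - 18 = 1537441/31850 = 48.27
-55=-55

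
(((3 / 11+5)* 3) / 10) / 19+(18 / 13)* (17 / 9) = 36661 / 13585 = 2.70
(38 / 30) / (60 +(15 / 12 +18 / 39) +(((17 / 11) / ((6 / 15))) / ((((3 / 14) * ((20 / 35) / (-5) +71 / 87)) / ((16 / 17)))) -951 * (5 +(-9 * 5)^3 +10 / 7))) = 162574412 / 11121867059691915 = 0.00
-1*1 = -1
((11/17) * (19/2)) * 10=1045/17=61.47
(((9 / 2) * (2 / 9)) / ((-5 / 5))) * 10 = -10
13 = 13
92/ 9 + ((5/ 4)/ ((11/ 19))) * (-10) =-2251/ 198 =-11.37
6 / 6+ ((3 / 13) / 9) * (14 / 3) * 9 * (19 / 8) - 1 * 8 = -231 / 52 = -4.44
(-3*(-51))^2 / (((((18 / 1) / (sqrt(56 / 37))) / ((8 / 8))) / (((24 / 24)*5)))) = 13005*sqrt(518) / 37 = 7999.70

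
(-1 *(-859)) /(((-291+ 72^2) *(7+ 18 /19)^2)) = 310099 /111565293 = 0.00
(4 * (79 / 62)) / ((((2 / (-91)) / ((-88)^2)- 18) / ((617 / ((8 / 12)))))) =-51524080608 / 196612447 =-262.06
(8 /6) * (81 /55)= 108 /55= 1.96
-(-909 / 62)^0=-1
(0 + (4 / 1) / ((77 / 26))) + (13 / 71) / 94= 695097 / 513898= 1.35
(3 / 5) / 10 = 3 / 50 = 0.06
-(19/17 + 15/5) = -70/17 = -4.12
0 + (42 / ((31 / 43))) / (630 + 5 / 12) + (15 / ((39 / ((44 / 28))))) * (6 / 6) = 14870477 / 21340865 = 0.70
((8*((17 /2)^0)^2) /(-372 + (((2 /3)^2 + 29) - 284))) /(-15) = 24 /28195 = 0.00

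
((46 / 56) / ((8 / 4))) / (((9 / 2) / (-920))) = -5290 / 63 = -83.97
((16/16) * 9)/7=9/7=1.29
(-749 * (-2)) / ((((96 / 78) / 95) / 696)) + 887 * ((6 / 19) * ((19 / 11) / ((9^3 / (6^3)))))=80476448.35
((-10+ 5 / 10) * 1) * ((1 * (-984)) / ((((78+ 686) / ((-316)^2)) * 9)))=77787824 / 573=135755.36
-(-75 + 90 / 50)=366 / 5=73.20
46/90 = 23/45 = 0.51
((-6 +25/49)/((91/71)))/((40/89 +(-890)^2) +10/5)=-1699811/314346649162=-0.00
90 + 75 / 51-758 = -11331 / 17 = -666.53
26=26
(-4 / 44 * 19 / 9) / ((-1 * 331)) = 19 / 32769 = 0.00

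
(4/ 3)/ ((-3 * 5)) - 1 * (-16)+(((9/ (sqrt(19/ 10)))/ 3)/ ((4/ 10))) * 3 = 716/ 45+45 * sqrt(190)/ 38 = 32.23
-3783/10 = -378.30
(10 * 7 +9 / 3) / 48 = 73 / 48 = 1.52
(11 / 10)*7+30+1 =387 / 10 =38.70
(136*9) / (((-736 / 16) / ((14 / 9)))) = -952 / 23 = -41.39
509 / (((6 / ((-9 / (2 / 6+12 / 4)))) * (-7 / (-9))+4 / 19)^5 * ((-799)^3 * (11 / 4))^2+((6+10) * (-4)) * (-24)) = -4394514294582634791 / 136870626683794146357127954257300992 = -0.00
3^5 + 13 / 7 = 1714 / 7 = 244.86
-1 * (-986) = 986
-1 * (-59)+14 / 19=1135 / 19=59.74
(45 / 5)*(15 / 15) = 9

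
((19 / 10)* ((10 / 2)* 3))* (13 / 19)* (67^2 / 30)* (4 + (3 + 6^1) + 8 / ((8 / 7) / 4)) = 2392637 / 20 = 119631.85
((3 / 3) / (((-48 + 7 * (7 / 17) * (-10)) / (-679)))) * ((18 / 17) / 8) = 6111 / 5224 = 1.17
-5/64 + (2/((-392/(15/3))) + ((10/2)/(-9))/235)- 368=-488302915/1326528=-368.11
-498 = -498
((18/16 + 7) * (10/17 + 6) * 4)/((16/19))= 8645/34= 254.26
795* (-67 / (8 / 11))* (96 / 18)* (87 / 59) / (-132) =514895 / 118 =4363.52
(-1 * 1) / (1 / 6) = -6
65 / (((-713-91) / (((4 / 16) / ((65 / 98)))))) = -49 / 1608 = -0.03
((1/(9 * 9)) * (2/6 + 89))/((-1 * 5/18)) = -536/135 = -3.97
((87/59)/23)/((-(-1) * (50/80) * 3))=232/6785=0.03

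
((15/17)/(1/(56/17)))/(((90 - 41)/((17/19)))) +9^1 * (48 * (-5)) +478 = -3802882/2261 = -1681.95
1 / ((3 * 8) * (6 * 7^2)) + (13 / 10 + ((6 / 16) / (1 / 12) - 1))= 169349 / 35280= 4.80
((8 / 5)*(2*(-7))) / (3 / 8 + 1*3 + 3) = -896 / 255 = -3.51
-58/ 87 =-2/ 3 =-0.67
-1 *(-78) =78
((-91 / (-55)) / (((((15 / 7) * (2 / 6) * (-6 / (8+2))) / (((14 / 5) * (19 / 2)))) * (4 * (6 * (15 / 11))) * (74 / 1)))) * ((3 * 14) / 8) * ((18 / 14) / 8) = -84721 / 2368000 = -0.04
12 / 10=6 / 5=1.20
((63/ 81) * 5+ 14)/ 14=23/ 18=1.28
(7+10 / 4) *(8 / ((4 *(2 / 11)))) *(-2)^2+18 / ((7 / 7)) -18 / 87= 12638 / 29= 435.79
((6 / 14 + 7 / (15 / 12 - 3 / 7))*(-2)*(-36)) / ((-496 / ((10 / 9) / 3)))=-7205 / 14973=-0.48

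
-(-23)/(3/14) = 322/3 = 107.33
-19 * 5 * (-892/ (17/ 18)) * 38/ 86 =28981080/ 731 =39645.80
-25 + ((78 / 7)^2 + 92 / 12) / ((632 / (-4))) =-600029 / 23226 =-25.83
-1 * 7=-7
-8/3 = -2.67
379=379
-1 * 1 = -1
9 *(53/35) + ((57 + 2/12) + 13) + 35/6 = 3137/35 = 89.63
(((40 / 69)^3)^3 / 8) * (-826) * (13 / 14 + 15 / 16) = -50507776000000000 / 35452087835576229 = -1.42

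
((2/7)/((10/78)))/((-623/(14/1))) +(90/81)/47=-34838/1317645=-0.03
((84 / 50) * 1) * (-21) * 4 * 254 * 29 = -25987248 / 25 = -1039489.92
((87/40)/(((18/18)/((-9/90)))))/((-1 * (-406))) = -3/5600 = -0.00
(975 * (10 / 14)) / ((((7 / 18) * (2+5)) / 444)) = 38961000 / 343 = 113588.92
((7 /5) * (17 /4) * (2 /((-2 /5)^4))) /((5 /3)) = 8925 /32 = 278.91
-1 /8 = -0.12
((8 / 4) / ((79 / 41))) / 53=82 / 4187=0.02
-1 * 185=-185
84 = 84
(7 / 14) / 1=1 / 2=0.50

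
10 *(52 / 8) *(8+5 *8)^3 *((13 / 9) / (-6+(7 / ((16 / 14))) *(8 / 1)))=10383360 / 43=241473.49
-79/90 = -0.88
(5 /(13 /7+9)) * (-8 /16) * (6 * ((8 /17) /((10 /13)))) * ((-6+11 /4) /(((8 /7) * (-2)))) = -24843 /20672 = -1.20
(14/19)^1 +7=147/19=7.74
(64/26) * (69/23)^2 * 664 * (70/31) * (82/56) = 19601280/403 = 48638.41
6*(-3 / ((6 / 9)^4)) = -91.12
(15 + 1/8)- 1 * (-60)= 601/8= 75.12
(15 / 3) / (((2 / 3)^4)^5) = 17433922005 / 1048576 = 16626.28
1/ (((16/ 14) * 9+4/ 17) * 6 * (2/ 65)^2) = 502775/ 30048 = 16.73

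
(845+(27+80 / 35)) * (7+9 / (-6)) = 33660 / 7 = 4808.57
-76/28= -19/7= -2.71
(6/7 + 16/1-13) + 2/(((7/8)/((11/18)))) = 331/63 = 5.25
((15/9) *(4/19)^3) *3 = 0.05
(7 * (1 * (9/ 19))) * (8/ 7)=72/ 19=3.79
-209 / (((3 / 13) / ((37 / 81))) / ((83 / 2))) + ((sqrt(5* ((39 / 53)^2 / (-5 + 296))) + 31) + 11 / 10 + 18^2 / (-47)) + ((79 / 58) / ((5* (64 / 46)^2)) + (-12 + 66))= -57959343541853 / 3391580160 + 13* sqrt(1455) / 5141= -17089.09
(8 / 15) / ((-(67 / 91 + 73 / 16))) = -11648 / 115725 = -0.10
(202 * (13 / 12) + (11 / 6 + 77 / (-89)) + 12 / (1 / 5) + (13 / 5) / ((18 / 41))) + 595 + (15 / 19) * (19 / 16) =56496851 / 64080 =881.66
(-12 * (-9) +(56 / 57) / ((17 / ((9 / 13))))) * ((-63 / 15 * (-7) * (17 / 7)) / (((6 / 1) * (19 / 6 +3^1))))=1905372 / 9139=208.49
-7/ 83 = -0.08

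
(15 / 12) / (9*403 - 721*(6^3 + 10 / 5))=-5 / 614204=-0.00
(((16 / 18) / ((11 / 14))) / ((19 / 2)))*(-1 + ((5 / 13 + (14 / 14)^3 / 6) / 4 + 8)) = 62356 / 73359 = 0.85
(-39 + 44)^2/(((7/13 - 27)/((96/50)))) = -78/43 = -1.81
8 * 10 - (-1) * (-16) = 64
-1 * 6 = -6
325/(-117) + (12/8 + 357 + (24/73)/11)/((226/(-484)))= -57210326/74241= -770.60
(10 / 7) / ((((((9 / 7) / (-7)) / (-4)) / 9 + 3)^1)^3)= 10756480 / 204336469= 0.05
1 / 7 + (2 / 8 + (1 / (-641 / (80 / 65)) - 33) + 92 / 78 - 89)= -84297331 / 699972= -120.43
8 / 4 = 2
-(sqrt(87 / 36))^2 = -2.42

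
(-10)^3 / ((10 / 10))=-1000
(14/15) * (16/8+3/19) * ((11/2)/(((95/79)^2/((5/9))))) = 19702837/4629825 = 4.26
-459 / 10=-45.90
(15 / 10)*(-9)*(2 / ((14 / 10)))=-135 / 7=-19.29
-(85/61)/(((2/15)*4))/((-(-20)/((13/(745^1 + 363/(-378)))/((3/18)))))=-626535/45749512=-0.01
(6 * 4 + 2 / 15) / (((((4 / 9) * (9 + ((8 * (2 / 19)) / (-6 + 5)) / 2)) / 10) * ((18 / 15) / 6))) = 51585 / 163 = 316.47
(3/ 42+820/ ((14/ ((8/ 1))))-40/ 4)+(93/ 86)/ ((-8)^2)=17671243/ 38528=458.66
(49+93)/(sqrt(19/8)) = 284*sqrt(38)/19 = 92.14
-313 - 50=-363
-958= -958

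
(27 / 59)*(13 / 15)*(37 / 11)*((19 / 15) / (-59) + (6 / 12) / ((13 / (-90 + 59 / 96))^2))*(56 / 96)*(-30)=-5620862576749 / 10194595840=-551.36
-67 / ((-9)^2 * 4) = -67 / 324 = -0.21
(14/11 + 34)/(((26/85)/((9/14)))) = 74205/1001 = 74.13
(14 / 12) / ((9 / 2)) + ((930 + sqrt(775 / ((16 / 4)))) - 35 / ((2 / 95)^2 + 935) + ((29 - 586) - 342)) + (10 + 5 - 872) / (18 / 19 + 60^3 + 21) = 5 * sqrt(31) / 2 + 3243656626544192 / 103903878660129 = 45.14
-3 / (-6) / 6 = 1 / 12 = 0.08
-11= -11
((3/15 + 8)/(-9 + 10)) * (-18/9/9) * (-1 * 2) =3.64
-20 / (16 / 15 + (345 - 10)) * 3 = -900 / 5041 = -0.18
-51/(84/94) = -799/14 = -57.07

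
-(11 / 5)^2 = -121 / 25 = -4.84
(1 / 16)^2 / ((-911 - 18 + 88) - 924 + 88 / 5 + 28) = -5 / 2200832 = -0.00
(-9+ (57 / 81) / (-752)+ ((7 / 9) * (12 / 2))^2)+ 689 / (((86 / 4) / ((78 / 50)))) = 1370055143 / 21826800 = 62.77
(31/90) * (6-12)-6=-121/15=-8.07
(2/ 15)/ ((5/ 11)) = 22/ 75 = 0.29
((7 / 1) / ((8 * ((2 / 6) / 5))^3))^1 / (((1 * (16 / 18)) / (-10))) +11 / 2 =-1051861 / 2048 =-513.60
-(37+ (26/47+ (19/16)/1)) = -29133/752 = -38.74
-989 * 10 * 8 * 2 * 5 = -791200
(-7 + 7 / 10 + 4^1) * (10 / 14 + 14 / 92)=-279 / 140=-1.99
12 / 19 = 0.63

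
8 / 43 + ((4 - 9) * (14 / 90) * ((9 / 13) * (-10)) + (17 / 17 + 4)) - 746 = -411105 / 559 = -735.43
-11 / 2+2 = -7 / 2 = -3.50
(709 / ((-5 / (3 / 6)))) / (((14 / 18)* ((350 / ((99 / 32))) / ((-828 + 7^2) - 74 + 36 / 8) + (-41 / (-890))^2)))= 694.75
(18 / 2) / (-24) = -3 / 8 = -0.38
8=8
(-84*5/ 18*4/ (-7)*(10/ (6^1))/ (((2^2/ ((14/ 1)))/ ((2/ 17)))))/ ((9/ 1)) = 1400/ 1377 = 1.02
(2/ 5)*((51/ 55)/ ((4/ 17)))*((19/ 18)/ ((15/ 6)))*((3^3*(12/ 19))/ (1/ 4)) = 62424/ 1375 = 45.40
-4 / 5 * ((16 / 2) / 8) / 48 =-0.02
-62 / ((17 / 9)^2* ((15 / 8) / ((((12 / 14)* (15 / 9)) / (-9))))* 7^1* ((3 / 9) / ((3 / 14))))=13392 / 99127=0.14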